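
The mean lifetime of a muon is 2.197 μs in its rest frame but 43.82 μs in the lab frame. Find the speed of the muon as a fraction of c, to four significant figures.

γ = Δt/τ₀ = 43.82/2.197 = 19.95
β = √(1 − 1/γ²) = √(1 − 0.002514) = √0.9975

β = 0.9987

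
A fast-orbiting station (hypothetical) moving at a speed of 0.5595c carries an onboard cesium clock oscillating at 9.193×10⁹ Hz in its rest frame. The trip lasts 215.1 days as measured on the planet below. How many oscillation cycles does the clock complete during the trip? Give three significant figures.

N = 1.42×10¹⁷

γ = 1/√(1 − 0.5595²) = 1/√0.6870 = 1.207
The oscillator's own cycle count is N = f × τ where τ is the proper time aboard the station. τ = Δt/γ = 215.1/1.207 = 178.3 days = 1.540×10⁷ s.
N = 9.193×10⁹ × 1.540×10⁷ = 1.416×10¹⁷.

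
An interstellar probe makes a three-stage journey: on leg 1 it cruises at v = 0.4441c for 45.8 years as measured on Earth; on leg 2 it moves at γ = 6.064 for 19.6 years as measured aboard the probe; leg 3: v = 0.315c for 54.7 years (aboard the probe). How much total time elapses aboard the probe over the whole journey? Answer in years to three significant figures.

τ = 115 years

Leg 1: γ = 1/√(1 − 0.4441²) = 1/√0.8028 = 1.116; τ_1 = 45.8/1.116 = 41.04 years.
Leg 2: 19.6 years is already measured aboard the probe.
Leg 3: 54.7 years is already measured aboard the probe.
Total: 41.04 + 19.60 + 54.70 years.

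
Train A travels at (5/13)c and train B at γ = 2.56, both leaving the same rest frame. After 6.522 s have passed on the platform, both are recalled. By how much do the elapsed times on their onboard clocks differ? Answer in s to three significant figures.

A: γ = 1/√(1 − (5/13)²) = 13/12 ≈ 1.083; τ_A = 6.522/1.083 = 6.020 s.
B: γ = 2.56; τ_B = 6.522/2.560 = 2.548 s.

|τ_A − τ_B| = 3.47 s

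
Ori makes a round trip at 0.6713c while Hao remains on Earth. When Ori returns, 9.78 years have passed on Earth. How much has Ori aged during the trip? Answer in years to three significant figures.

γ = 1/√(1 − 0.6713²) = 1/√0.5494 = 1.349
Ori's clock measures proper time along the trip: τ = Δt/γ = 9.78/1.349 years.

τ = 7.25 years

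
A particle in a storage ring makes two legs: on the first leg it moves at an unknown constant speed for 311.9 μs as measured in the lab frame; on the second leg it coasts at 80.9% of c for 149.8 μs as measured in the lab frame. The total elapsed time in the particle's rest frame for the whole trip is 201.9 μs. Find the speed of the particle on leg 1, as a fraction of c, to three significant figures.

Leg 1: speed unknown; τ_1 = 311.9/γ_1.
Leg 2: β = 0.809; γ = 1/√(1 − 0.809²) = 1/√0.3455 = 1.701; τ_2 = 149.8/1.701 = 88.05 μs.
Total proper time: τ_1 + 88.05 = 201.9, so τ_1 = 201.9 − 88.05 = 113.8 μs.
γ_1 = 311.9/113.8 = 2.740; β = √(1 − 1/γ²) = √0.8668.

β = 0.931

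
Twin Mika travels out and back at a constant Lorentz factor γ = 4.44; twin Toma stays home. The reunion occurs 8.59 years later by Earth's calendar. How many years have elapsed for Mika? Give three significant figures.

τ = 1.93 years

γ = 4.44
Mika's clock measures proper time along the trip: τ = Δt/γ = 8.59/4.440 years.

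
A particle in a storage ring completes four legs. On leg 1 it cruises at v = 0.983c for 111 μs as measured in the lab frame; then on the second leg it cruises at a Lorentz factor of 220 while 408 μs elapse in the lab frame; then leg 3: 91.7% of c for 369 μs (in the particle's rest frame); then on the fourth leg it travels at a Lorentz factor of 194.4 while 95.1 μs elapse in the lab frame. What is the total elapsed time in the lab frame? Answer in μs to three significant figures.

Leg 1: 111 μs is already measured in the lab frame.
Leg 2: 408 μs is already measured in the lab frame.
Leg 3: β = 0.917; γ = 1/√(1 − 0.917²) = 1/√0.1591 = 2.507; Δt_3 = 2.507 × 369 = 925.1 μs.
Leg 4: 95.1 μs is already measured in the lab frame.
Total: 111.0 + 408.0 + 925.1 + 95.10 μs.

Δt = 1540 μs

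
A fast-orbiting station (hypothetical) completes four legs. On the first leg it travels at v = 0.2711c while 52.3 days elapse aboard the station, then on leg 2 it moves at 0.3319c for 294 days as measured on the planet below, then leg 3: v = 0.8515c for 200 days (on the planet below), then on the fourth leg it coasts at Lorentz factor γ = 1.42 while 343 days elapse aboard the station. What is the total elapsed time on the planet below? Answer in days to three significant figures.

Leg 1: γ = 1/√(1 − 0.2711²) = 1/√0.9265 = 1.039; Δt_1 = 1.039 × 52.3 = 54.33 days.
Leg 2: 294 days is already measured on the planet below.
Leg 3: 200 days is already measured on the planet below.
Leg 4: γ = 1.42; Δt_4 = 1.420 × 343 = 487.1 days.
Total: 54.33 + 294.0 + 200.0 + 487.1 days.

Δt = 1040 days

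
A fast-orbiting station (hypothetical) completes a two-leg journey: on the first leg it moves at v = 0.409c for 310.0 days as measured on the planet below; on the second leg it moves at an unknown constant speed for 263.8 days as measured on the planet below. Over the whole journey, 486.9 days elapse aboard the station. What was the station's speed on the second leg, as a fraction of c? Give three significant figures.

β = 0.634

Leg 1: γ = 1/√(1 − 0.409²) = 1/√0.8327 = 1.096; τ_1 = 310.0/1.096 = 282.9 days.
Leg 2: speed unknown; τ_2 = 263.8/γ_2.
Total proper time: 282.9 + τ_2 = 486.9, so τ_2 = 486.9 − 282.9 = 204.0 days.
γ_2 = 263.8/204.0 = 1.293; β = √(1 − 1/γ²) = √0.4019.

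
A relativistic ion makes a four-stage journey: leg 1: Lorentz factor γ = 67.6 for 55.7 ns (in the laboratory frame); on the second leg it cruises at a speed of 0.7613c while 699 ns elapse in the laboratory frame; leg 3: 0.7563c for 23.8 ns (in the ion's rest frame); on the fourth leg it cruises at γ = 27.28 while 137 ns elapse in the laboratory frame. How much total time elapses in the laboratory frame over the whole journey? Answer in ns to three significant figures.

Leg 1: 55.7 ns is already measured in the laboratory frame.
Leg 2: 699 ns is already measured in the laboratory frame.
Leg 3: γ = 1/√(1 − 0.7563²) = 1/√0.4280 = 1.529; Δt_3 = 1.529 × 23.8 = 36.38 ns.
Leg 4: 137 ns is already measured in the laboratory frame.
Total: 55.70 + 699.0 + 36.38 + 137.0 ns.

Δt = 928 ns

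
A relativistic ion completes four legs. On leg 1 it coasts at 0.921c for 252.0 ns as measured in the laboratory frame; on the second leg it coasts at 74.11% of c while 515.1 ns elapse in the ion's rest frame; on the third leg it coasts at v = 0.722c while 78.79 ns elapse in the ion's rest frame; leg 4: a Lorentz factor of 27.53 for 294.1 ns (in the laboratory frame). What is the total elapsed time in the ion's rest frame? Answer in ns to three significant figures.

Leg 1: γ = 1/√(1 − 0.921²) = 1/√0.1518 = 2.567; τ_1 = 252.0/2.567 = 98.17 ns.
Leg 2: 515.1 ns is already measured in the ion's rest frame.
Leg 3: 78.79 ns is already measured in the ion's rest frame.
Leg 4: γ = 27.53; τ_4 = 294.1/27.53 = 10.68 ns.
Total: 98.17 + 515.1 + 78.79 + 10.68 ns.

τ = 703 ns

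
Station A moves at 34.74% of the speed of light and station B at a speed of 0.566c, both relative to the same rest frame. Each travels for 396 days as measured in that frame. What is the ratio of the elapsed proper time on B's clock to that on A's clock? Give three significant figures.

A: β = 0.3474; γ = 1/√(1 − 0.3474²) = 1/√0.8793 = 1.066. B: γ = 1/√(1 − 0.566²) = 1/√0.6796 = 1.213.
τ_A/τ_B = γ_B/γ_A = 1.213/1.066 = 1.137, so τ_B/τ_A = 0.8792.

τ_B/τ_A = 0.879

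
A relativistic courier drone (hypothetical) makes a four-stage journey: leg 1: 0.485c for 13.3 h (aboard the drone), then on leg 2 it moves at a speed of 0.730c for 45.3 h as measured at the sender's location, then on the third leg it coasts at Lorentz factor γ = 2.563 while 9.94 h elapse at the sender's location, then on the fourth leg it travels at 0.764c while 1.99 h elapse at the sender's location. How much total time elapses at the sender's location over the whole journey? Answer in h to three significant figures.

Δt = 72.4 h

Leg 1: γ = 1/√(1 − 0.485²) = 1/√0.7648 = 1.143; Δt_1 = 1.143 × 13.3 = 15.21 h.
Leg 2: 45.3 h is already measured at the sender's location.
Leg 3: 9.94 h is already measured at the sender's location.
Leg 4: 1.99 h is already measured at the sender's location.
Total: 15.21 + 45.30 + 9.940 + 1.990 h.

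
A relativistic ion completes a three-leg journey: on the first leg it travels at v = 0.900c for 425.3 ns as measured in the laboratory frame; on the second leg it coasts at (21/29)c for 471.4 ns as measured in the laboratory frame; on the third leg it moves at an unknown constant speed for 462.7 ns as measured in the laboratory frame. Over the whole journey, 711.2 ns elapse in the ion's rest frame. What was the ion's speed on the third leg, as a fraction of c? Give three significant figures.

Leg 1: γ = 1/√(1 − 0.900²) = 1/√0.1900 = 2.294; τ_1 = 425.3/2.294 = 185.4 ns.
Leg 2: γ = 1/√(1 − (21/29)²) = 29/20 = 1.450; τ_2 = 471.4/1.450 = 325.1 ns.
Leg 3: speed unknown; τ_3 = 462.7/γ_3.
Total proper time: 185.4 + 325.1 + τ_3 = 711.2, so τ_3 = 711.2 − 510.5 = 200.7 ns.
γ_3 = 462.7/200.7 = 2.305; β = √(1 − 1/γ²) = √0.8118.

β = 0.901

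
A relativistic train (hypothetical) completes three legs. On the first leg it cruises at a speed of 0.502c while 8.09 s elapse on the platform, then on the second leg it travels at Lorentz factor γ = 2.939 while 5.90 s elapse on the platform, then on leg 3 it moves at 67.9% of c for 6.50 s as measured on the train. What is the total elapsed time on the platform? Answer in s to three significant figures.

Δt = 22.8 s

Leg 1: 8.09 s is already measured on the platform.
Leg 2: 5.90 s is already measured on the platform.
Leg 3: β = 0.679; γ = 1/√(1 − 0.679²) = 1/√0.5390 = 1.362; Δt_3 = 1.362 × 6.50 = 8.854 s.
Total: 8.090 + 5.900 + 8.854 s.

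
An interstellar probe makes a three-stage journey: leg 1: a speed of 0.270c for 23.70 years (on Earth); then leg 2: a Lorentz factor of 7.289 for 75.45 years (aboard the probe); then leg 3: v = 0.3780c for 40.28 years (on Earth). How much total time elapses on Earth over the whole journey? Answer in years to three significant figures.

Leg 1: 23.70 years is already measured on Earth.
Leg 2: γ = 7.289; Δt_2 = 7.289 × 75.45 = 550.0 years.
Leg 3: 40.28 years is already measured on Earth.
Total: 23.70 + 550.0 + 40.28 years.

Δt = 614 years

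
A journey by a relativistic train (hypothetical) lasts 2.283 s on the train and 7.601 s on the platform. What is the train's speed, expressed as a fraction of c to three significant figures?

β = 0.954

The proper time is measured on the train (both events occur at the train's location); Δt is measured on the platform. γ = Δt/τ = 7.601/2.283 = 3.329.
β = √(1 − 1/γ²) = √(1 − 0.09021) = √0.9098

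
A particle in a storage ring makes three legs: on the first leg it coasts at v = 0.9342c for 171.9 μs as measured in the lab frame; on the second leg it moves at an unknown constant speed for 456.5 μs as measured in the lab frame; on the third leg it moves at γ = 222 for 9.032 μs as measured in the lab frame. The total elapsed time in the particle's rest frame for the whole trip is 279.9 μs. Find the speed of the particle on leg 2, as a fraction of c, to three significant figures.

β = 0.878

Leg 1: γ = 1/√(1 − 0.9342²) = 1/√0.1273 = 2.803; τ_1 = 171.9/2.803 = 61.33 μs.
Leg 2: speed unknown; τ_2 = 456.5/γ_2.
Leg 3: γ = 222; τ_3 = 9.032/222.0 = 0.04068 μs.
Total proper time: 61.33 + τ_2 + 0.04068 = 279.9, so τ_2 = 279.9 − 61.37 = 218.5 μs.
γ_2 = 456.5/218.5 = 2.089; β = √(1 − 1/γ²) = √0.7708.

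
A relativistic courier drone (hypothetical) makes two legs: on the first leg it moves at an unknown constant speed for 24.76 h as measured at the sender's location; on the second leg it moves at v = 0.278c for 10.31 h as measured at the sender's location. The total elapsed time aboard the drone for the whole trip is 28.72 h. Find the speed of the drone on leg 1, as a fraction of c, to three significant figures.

Leg 1: speed unknown; τ_1 = 24.76/γ_1.
Leg 2: γ = 1/√(1 − 0.278²) = 1/√0.9227 = 1.041; τ_2 = 10.31/1.041 = 9.904 h.
Total proper time: τ_1 + 9.904 = 28.72, so τ_1 = 28.72 − 9.904 = 18.82 h.
γ_1 = 24.76/18.82 = 1.316; β = √(1 − 1/γ²) = √0.4225.

β = 0.650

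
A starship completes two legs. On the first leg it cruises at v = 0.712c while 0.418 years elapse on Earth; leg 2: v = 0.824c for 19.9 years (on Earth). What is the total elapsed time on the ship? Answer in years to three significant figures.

τ = 11.6 years

Leg 1: γ = 1/√(1 − 0.712²) = 1/√0.4931 = 1.424; τ_1 = 0.418/1.424 = 0.2935 years.
Leg 2: γ = 1/√(1 − 0.824²) = 1/√0.3210 = 1.765; τ_2 = 19.9/1.765 = 11.28 years.
Total: 0.2935 + 11.28 years.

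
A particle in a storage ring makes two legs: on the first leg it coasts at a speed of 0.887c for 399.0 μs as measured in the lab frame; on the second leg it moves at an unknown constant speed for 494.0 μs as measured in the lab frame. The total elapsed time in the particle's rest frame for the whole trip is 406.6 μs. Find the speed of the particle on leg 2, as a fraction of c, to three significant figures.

β = 0.893

Leg 1: γ = 1/√(1 − 0.887²) = 1/√0.2132 = 2.166; τ_1 = 399.0/2.166 = 184.2 μs.
Leg 2: speed unknown; τ_2 = 494.0/γ_2.
Total proper time: 184.2 + τ_2 = 406.6, so τ_2 = 406.6 − 184.2 = 222.4 μs.
γ_2 = 494.0/222.4 = 2.222; β = √(1 − 1/γ²) = √0.7974.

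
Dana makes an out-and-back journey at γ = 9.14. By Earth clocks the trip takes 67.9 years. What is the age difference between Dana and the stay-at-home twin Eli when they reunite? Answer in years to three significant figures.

Δt − τ = 60.5 years

γ = 9.14
Dana's elapsed proper time: τ = 67.9/9.140 = 7.429 years.
Age gap = Δt − τ = 67.9 − 7.429 years.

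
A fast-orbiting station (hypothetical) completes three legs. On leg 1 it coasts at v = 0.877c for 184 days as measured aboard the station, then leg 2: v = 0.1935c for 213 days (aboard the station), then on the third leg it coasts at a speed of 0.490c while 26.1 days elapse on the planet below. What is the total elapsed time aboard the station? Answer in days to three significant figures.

τ = 420 days

Leg 1: 184 days is already measured aboard the station.
Leg 2: 213 days is already measured aboard the station.
Leg 3: γ = 1/√(1 − 0.490²) = 1/√0.7599 = 1.147; τ_3 = 26.1/1.147 = 22.75 days.
Total: 184.0 + 213.0 + 22.75 days.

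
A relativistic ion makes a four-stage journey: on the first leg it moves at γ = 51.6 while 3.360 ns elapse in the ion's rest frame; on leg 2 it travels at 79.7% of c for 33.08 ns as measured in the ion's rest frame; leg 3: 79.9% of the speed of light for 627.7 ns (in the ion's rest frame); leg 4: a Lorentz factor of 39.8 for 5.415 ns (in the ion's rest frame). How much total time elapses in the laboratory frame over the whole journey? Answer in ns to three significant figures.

Leg 1: γ = 51.6; Δt_1 = 51.60 × 3.360 = 173.4 ns.
Leg 2: β = 0.797; γ = 1/√(1 − 0.797²) = 1/√0.3648 = 1.656; Δt_2 = 1.656 × 33.08 = 54.77 ns.
Leg 3: β = 0.799; γ = 1/√(1 − 0.799²) = 1/√0.3616 = 1.663; Δt_3 = 1.663 × 627.7 = 1044 ns.
Leg 4: γ = 39.8; Δt_4 = 39.80 × 5.415 = 215.5 ns.
Total: 173.4 + 54.77 + 1044 + 215.5 ns.

Δt = 1490 ns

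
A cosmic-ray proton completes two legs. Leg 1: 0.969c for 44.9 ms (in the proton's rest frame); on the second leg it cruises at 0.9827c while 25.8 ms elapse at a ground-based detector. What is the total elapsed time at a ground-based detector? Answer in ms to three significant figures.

Δt = 208 ms

Leg 1: γ = 1/√(1 − 0.969²) = 1/√0.06104 = 4.048; Δt_1 = 4.048 × 44.9 = 181.7 ms.
Leg 2: 25.8 ms is already measured at a ground-based detector.
Total: 181.7 + 25.80 ms.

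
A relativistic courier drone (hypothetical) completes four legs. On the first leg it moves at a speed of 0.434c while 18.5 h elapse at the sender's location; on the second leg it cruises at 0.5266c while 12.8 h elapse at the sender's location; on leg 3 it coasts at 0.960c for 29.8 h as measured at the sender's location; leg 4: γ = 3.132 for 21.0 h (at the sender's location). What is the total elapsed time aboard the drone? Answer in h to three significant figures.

τ = 42.6 h

Leg 1: γ = 1/√(1 − 0.434²) = 1/√0.8116 = 1.110; τ_1 = 18.5/1.110 = 16.67 h.
Leg 2: γ = 1/√(1 − 0.5266²) = 1/√0.7227 = 1.176; τ_2 = 12.8/1.176 = 10.88 h.
Leg 3: γ = 1/√(1 − 0.960²) = 25/7 ≈ 3.571; τ_3 = 29.8/3.571 = 8.344 h.
Leg 4: γ = 3.132; τ_4 = 21.0/3.132 = 6.705 h.
Total: 16.67 + 10.88 + 8.344 + 6.705 h.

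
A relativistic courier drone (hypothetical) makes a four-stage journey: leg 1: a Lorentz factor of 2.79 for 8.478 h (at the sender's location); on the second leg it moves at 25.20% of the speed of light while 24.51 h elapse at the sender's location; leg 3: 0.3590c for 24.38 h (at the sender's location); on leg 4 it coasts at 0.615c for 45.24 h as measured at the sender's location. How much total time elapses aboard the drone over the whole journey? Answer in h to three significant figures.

τ = 85.2 h

Leg 1: γ = 2.79; τ_1 = 8.478/2.790 = 3.039 h.
Leg 2: β = 0.2520; γ = 1/√(1 − 0.2520²) = 1/√0.9365 = 1.033; τ_2 = 24.51/1.033 = 23.72 h.
Leg 3: γ = 1/√(1 − 0.3590²) = 1/√0.8711 = 1.071; τ_3 = 24.38/1.071 = 22.75 h.
Leg 4: γ = 1/√(1 − 0.615²) = 1/√0.6218 = 1.268; τ_4 = 45.24/1.268 = 35.67 h.
Total: 3.039 + 23.72 + 22.75 + 35.67 h.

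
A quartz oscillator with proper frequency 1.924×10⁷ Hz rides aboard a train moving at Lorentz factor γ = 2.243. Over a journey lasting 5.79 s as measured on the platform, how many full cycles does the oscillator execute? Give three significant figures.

γ = 2.243
The oscillator's own cycle count is N = f × τ where τ is the proper time on the train. τ = Δt/γ = 5.79/2.243 = 2.581 s = 2.581×10⁰ s.
N = 1.924×10⁷ × 2.581×10⁰ = 4.967×10⁷.

N = 4.97×10⁷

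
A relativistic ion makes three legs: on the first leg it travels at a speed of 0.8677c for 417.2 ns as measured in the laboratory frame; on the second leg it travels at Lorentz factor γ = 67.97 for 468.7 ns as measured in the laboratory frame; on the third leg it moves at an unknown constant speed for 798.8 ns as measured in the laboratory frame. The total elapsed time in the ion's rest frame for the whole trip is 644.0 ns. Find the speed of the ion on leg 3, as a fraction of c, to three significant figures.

β = 0.843

Leg 1: γ = 1/√(1 − 0.8677²) = 1/√0.2471 = 2.012; τ_1 = 417.2/2.012 = 207.4 ns.
Leg 2: γ = 67.97; τ_2 = 468.7/67.97 = 6.896 ns.
Leg 3: speed unknown; τ_3 = 798.8/γ_3.
Total proper time: 207.4 + 6.896 + τ_3 = 644.0, so τ_3 = 644.0 − 214.3 = 429.7 ns.
γ_3 = 798.8/429.7 = 1.859; β = √(1 − 1/γ²) = √0.7106.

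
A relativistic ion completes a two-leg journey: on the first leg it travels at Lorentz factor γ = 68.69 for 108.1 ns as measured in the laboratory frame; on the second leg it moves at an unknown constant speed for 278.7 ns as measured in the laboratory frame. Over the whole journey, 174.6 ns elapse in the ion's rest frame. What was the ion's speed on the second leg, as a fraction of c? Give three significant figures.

Leg 1: γ = 68.69; τ_1 = 108.1/68.69 = 1.574 ns.
Leg 2: speed unknown; τ_2 = 278.7/γ_2.
Total proper time: 1.574 + τ_2 = 174.6, so τ_2 = 174.6 − 1.574 = 173.0 ns.
γ_2 = 278.7/173.0 = 1.611; β = √(1 − 1/γ²) = √0.6146.

β = 0.784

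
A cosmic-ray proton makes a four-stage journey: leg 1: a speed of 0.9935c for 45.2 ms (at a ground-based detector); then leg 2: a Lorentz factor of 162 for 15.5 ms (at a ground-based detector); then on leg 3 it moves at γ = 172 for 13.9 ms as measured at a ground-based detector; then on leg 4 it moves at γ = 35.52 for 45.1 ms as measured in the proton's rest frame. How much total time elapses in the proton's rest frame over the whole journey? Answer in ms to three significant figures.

τ = 50.4 ms

Leg 1: γ = 1/√(1 − 0.9935²) = 1/√0.01296 = 8.785; τ_1 = 45.2/8.785 = 5.145 ms.
Leg 2: γ = 162; τ_2 = 15.5/162.0 = 0.09568 ms.
Leg 3: γ = 172; τ_3 = 13.9/172.0 = 0.08081 ms.
Leg 4: 45.1 ms is already measured in the proton's rest frame.
Total: 5.145 + 0.09568 + 0.08081 + 45.10 ms.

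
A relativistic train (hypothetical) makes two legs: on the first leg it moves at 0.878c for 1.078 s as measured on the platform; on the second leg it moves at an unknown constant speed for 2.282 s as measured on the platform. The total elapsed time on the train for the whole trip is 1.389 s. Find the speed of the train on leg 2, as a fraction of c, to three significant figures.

β = 0.924

Leg 1: γ = 1/√(1 − 0.878²) = 1/√0.2291 = 2.089; τ_1 = 1.078/2.089 = 0.5160 s.
Leg 2: speed unknown; τ_2 = 2.282/γ_2.
Total proper time: 0.5160 + τ_2 = 1.389, so τ_2 = 1.389 − 0.5160 = 0.8730 s.
γ_2 = 2.282/0.8730 = 2.614; β = √(1 − 1/γ²) = √0.8536.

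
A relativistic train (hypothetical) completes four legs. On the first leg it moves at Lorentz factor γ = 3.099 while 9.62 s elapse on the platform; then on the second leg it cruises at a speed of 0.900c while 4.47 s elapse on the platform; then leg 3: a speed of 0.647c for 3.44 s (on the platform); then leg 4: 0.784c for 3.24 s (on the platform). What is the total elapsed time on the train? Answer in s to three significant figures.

Leg 1: γ = 3.099; τ_1 = 9.62/3.099 = 3.104 s.
Leg 2: γ = 1/√(1 − 0.900²) = 1/√0.1900 = 2.294; τ_2 = 4.47/2.294 = 1.948 s.
Leg 3: γ = 1/√(1 − 0.647²) = 1/√0.5814 = 1.311; τ_3 = 3.44/1.311 = 2.623 s.
Leg 4: γ = 1/√(1 − 0.784²) = 1/√0.3853 = 1.611; τ_4 = 3.24/1.611 = 2.011 s.
Total: 3.104 + 1.948 + 2.623 + 2.011 s.

τ = 9.69 s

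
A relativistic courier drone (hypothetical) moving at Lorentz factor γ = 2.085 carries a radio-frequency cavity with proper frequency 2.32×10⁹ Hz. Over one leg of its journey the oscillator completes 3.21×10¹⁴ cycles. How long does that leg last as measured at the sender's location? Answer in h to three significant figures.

γ = 2.085
Proper time for N cycles: τ = N/f = 3.21×10¹⁴/(2.32×10⁹) = 1.384×10⁵ s = 38.43 h.
Lab-frame duration Δt = γτ = 2.085 × 38.43 = 80.13 h.

Δt = 80.1 h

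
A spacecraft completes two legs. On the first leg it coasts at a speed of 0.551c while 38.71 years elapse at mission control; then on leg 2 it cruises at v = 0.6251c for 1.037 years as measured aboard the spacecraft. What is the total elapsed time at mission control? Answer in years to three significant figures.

Δt = 40.0 years

Leg 1: 38.71 years is already measured at mission control.
Leg 2: γ = 1/√(1 − 0.6251²) = 1/√0.6092 = 1.281; Δt_2 = 1.281 × 1.037 = 1.329 years.
Total: 38.71 + 1.329 years.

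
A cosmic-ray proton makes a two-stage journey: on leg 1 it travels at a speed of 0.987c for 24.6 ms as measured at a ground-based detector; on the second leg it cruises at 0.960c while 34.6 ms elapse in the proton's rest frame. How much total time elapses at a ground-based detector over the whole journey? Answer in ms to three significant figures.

Leg 1: 24.6 ms is already measured at a ground-based detector.
Leg 2: γ = 1/√(1 − 0.960²) = 25/7 ≈ 3.571; Δt_2 = 3.571 × 34.6 = 123.6 ms.
Total: 24.60 + 123.6 ms.

Δt = 148 ms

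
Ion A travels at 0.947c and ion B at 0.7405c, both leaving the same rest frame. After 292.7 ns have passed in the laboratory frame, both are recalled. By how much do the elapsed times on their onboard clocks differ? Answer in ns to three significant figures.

A: γ = 1/√(1 − 0.947²) = 1/√0.1032 = 3.113; τ_A = 292.7/3.113 = 94.03 ns.
B: γ = 1/√(1 − 0.7405²) = 1/√0.4517 = 1.488; τ_B = 292.7/1.488 = 196.7 ns.

|τ_A − τ_B| = 103 ns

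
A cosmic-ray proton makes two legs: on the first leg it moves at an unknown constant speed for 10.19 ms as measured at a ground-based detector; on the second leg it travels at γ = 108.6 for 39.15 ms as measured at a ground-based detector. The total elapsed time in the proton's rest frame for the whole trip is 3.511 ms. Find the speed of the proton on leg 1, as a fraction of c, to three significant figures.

Leg 1: speed unknown; τ_1 = 10.19/γ_1.
Leg 2: γ = 108.6; τ_2 = 39.15/108.6 = 0.3605 ms.
Total proper time: τ_1 + 0.3605 = 3.511, so τ_1 = 3.511 − 0.3605 = 3.151 ms.
γ_1 = 10.19/3.151 = 3.234; β = √(1 − 1/γ²) = √0.9044.

β = 0.951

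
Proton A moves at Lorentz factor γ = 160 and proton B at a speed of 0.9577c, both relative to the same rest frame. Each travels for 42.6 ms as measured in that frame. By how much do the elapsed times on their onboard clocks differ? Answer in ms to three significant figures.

A: γ = 160; τ_A = 42.6/160.0 = 0.2662 ms.
B: γ = 1/√(1 − 0.9577²) = 1/√0.08281 = 3.475; τ_B = 42.6/3.475 = 12.26 ms.

|τ_A − τ_B| = 12.0 ms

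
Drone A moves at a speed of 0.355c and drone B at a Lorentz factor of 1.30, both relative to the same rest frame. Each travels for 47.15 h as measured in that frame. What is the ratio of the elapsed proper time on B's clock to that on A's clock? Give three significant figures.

A: γ = 1/√(1 − 0.355²) = 1/√0.8740 = 1.070. B: γ = 1.30.
τ_A/τ_B = γ_B/γ_A = 1.300/1.070 = 1.215, so τ_B/τ_A = 0.8228.

τ_B/τ_A = 0.823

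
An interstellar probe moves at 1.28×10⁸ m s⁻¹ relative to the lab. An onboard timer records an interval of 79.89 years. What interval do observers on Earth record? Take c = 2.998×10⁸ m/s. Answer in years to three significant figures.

β = 1.28×10⁸/2.998×10⁸ = 0.4270; γ = 1/√(1 − 0.4270²) = 1.106
The interval measured aboard the probe is the proper time (both events occur at the same place in that frame); the lab-frame interval is Δt = γτ = 1.106 × 79.89 years.

Δt = 88.3 years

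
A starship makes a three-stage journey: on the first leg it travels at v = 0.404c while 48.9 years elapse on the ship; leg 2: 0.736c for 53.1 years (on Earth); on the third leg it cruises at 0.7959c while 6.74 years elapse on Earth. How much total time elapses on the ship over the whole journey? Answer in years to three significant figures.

Leg 1: 48.9 years is already measured on the ship.
Leg 2: γ = 1/√(1 − 0.736²) = 1/√0.4583 = 1.477; τ_2 = 53.1/1.477 = 35.95 years.
Leg 3: γ = 1/√(1 − 0.7959²) = 1/√0.3665 = 1.652; τ_3 = 6.74/1.652 = 4.081 years.
Total: 48.90 + 35.95 + 4.081 years.

τ = 88.9 years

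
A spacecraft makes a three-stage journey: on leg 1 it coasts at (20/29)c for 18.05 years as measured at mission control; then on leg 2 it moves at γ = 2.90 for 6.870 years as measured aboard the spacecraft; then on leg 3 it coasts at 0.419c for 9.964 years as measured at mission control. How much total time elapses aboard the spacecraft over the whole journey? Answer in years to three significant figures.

τ = 29.0 years

Leg 1: γ = 1/√(1 − (20/29)²) = 29/21 ≈ 1.381; τ_1 = 18.05/1.381 = 13.07 years.
Leg 2: 6.870 years is already measured aboard the spacecraft.
Leg 3: γ = 1/√(1 − 0.419²) = 1/√0.8244 = 1.101; τ_3 = 9.964/1.101 = 9.047 years.
Total: 13.07 + 6.870 + 9.047 years.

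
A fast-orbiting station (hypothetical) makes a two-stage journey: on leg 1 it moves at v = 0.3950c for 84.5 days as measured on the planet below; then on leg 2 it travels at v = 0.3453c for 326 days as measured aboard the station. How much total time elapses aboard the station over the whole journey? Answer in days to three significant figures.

Leg 1: γ = 1/√(1 − 0.3950²) = 1/√0.8440 = 1.089; τ_1 = 84.5/1.089 = 77.63 days.
Leg 2: 326 days is already measured aboard the station.
Total: 77.63 + 326.0 days.

τ = 404 days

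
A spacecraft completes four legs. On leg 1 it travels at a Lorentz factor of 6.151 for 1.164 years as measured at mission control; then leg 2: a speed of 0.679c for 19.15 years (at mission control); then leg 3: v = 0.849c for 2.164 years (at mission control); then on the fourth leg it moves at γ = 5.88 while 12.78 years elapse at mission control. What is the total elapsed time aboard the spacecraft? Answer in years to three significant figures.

Leg 1: γ = 6.151; τ_1 = 1.164/6.151 = 0.1892 years.
Leg 2: γ = 1/√(1 − 0.679²) = 1/√0.5390 = 1.362; τ_2 = 19.15/1.362 = 14.06 years.
Leg 3: γ = 1/√(1 − 0.849²) = 1/√0.2792 = 1.893; τ_3 = 2.164/1.893 = 1.143 years.
Leg 4: γ = 5.88; τ_4 = 12.78/5.880 = 2.173 years.
Total: 0.1892 + 14.06 + 1.143 + 2.173 years.

τ = 17.6 years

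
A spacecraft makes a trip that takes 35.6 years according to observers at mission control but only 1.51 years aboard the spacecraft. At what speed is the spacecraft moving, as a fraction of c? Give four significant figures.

v = 0.9991c

The proper time is measured aboard the spacecraft (both events occur at the spacecraft's location); Δt is measured at mission control. γ = Δt/τ = 35.6/1.51 = 23.58.
β = √(1 − 1/γ²) = √(1 − 0.001799) = √0.9982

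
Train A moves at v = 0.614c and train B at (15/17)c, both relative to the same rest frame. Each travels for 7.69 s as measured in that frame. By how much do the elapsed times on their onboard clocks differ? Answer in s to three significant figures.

|τ_A − τ_B| = 2.45 s

A: γ = 1/√(1 − 0.614²) = 1/√0.6230 = 1.267; τ_A = 7.69/1.267 = 6.070 s.
B: γ = 1/√(1 − (15/17)²) = 17/8 = 2.125; τ_B = 7.69/2.125 = 3.619 s.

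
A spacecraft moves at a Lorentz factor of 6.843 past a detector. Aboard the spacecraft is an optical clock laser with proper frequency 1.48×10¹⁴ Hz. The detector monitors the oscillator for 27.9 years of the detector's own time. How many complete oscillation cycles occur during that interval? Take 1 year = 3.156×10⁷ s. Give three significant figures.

γ = 6.843
During 27.9 years of lab time, the oscillator's proper time advances by τ = Δt/γ = 27.9/6.843 = 4.077 years = 1.287×10⁸ s.
N = f × τ = 1.48×10¹⁴ × 1.287×10⁸ = 1.904×10²².

N = 1.90×10²²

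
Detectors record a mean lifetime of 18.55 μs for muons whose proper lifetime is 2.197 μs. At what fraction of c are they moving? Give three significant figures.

v = 0.993c

γ = Δt/τ₀ = 18.55/2.197 = 8.443
β = √(1 − 1/γ²) = √(1 − 0.01403) = √0.9860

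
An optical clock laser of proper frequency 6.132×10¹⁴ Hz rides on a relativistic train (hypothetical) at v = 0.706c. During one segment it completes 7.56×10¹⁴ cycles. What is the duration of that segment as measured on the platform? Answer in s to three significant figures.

Δt = 1.74 s

γ = 1/√(1 − 0.706²) = 1/√0.5016 = 1.412
Proper time for N cycles: τ = N/f = 7.56×10¹⁴/(6.132×10¹⁴) = 1.233×10⁰ s = 1.233 s.
Lab-frame duration Δt = γτ = 1.412 × 1.233 = 1.741 s.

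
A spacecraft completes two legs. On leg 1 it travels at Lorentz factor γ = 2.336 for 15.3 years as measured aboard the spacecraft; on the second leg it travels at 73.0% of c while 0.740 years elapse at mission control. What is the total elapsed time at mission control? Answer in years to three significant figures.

Δt = 36.5 years

Leg 1: γ = 2.336; Δt_1 = 2.336 × 15.3 = 35.74 years.
Leg 2: 0.740 years is already measured at mission control.
Total: 35.74 + 0.7400 years.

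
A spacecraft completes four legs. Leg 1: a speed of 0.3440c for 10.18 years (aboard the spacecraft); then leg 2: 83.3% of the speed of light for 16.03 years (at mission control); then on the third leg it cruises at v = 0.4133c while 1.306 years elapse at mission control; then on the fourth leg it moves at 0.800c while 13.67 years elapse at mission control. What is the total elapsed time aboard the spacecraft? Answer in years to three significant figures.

τ = 28.4 years

Leg 1: 10.18 years is already measured aboard the spacecraft.
Leg 2: β = 0.833; γ = 1/√(1 − 0.833²) = 1/√0.3061 = 1.807; τ_2 = 16.03/1.807 = 8.869 years.
Leg 3: γ = 1/√(1 − 0.4133²) = 1/√0.8292 = 1.098; τ_3 = 1.306/1.098 = 1.189 years.
Leg 4: γ = 1/√(1 − 0.800²) = 5/3 ≈ 1.667; τ_4 = 13.67/1.667 = 8.202 years.
Total: 10.18 + 8.869 + 1.189 + 8.202 years.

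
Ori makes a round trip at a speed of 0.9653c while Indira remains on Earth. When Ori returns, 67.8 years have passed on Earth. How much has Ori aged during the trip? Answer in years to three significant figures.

γ = 1/√(1 − 0.9653²) = 1/√0.06820 = 3.829
Ori's clock measures proper time along the trip: τ = Δt/γ = 67.8/3.829 years.

τ = 17.7 years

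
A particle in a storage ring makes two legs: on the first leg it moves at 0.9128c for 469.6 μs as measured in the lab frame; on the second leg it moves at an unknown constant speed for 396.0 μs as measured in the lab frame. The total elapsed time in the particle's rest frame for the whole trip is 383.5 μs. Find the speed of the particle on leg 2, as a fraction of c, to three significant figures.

Leg 1: γ = 1/√(1 − 0.9128²) = 1/√0.1668 = 2.449; τ_1 = 469.6/2.449 = 191.8 μs.
Leg 2: speed unknown; τ_2 = 396.0/γ_2.
Total proper time: 191.8 + τ_2 = 383.5, so τ_2 = 383.5 − 191.8 = 191.7 μs.
γ_2 = 396.0/191.7 = 2.066; β = √(1 − 1/γ²) = √0.7656.

β = 0.875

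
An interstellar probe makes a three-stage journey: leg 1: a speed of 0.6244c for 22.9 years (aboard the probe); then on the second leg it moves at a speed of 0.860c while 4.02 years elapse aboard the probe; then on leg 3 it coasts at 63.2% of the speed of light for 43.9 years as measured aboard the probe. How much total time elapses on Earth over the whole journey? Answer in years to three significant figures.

Leg 1: γ = 1/√(1 − 0.6244²) = 1/√0.6101 = 1.280; Δt_1 = 1.280 × 22.9 = 29.32 years.
Leg 2: γ = 1/√(1 − 0.860²) = 1/√0.2604 = 1.960; Δt_2 = 1.960 × 4.02 = 7.878 years.
Leg 3: β = 0.632; γ = 1/√(1 − 0.632²) = 1/√0.6006 = 1.290; Δt_3 = 1.290 × 43.9 = 56.65 years.
Total: 29.32 + 7.878 + 56.65 years.

Δt = 93.8 years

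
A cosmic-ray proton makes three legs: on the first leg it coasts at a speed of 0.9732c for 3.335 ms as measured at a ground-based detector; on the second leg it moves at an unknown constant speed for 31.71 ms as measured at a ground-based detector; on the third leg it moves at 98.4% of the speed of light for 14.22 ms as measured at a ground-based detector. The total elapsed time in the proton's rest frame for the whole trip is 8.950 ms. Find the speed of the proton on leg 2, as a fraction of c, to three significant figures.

β = 0.984

Leg 1: γ = 1/√(1 − 0.9732²) = 1/√0.05288 = 4.349; τ_1 = 3.335/4.349 = 0.7669 ms.
Leg 2: speed unknown; τ_2 = 31.71/γ_2.
Leg 3: β = 0.984; γ = 1/√(1 − 0.984²) = 1/√0.03174 = 5.613; τ_3 = 14.22/5.613 = 2.534 ms.
Total proper time: 0.7669 + τ_2 + 2.534 = 8.950, so τ_2 = 8.950 − 3.300 = 5.650 ms.
γ_2 = 31.71/5.650 = 5.613; β = √(1 − 1/γ²) = √0.9683.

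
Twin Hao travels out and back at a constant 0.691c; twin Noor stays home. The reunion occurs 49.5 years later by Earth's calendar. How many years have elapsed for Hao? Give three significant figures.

γ = 1/√(1 − 0.691²) = 1/√0.5225 = 1.383
Hao's clock measures proper time along the trip: τ = Δt/γ = 49.5/1.383 years.

τ = 35.8 years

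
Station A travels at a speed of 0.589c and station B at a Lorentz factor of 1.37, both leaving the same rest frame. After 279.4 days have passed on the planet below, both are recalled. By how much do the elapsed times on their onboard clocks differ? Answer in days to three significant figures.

A: γ = 1/√(1 − 0.589²) = 1/√0.6531 = 1.237; τ_A = 279.4/1.237 = 225.8 days.
B: γ = 1.37; τ_B = 279.4/1.370 = 203.9 days.

|τ_A − τ_B| = 21.9 days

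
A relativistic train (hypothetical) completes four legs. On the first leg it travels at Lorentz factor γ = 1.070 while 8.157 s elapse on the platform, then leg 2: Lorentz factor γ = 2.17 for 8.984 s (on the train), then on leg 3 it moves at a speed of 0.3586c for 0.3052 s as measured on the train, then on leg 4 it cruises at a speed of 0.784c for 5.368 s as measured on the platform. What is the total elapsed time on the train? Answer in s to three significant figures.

τ = 20.2 s

Leg 1: γ = 1.070; τ_1 = 8.157/1.070 = 7.623 s.
Leg 2: 8.984 s is already measured on the train.
Leg 3: 0.3052 s is already measured on the train.
Leg 4: γ = 1/√(1 − 0.784²) = 1/√0.3853 = 1.611; τ_4 = 5.368/1.611 = 3.332 s.
Total: 7.623 + 8.984 + 0.3052 + 3.332 s.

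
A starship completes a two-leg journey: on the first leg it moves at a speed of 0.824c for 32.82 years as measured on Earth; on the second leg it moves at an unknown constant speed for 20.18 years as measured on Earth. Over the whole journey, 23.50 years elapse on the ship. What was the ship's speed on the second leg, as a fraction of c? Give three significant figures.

Leg 1: γ = 1/√(1 − 0.824²) = 1/√0.3210 = 1.765; τ_1 = 32.82/1.765 = 18.60 years.
Leg 2: speed unknown; τ_2 = 20.18/γ_2.
Total proper time: 18.60 + τ_2 = 23.50, so τ_2 = 23.50 − 18.60 = 4.905 years.
γ_2 = 20.18/4.905 = 4.115; β = √(1 − 1/γ²) = √0.9409.

β = 0.970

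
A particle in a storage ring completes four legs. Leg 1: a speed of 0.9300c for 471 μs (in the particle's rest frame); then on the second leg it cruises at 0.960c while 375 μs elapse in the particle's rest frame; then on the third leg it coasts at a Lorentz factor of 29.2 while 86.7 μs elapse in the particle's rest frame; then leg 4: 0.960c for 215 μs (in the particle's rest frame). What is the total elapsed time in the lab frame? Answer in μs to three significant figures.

Leg 1: γ = 1/√(1 − 0.9300²) = 1/√0.1351 = 2.721; Δt_1 = 2.721 × 471 = 1281 μs.
Leg 2: γ = 1/√(1 − 0.960²) = 25/7 ≈ 3.571; Δt_2 = 3.571 × 375 = 1339 μs.
Leg 3: γ = 29.2; Δt_3 = 29.20 × 86.7 = 2532 μs.
Leg 4: γ = 1/√(1 − 0.960²) = 25/7 ≈ 3.571; Δt_4 = 3.571 × 215 = 767.9 μs.
Total: 1281 + 1339 + 2532 + 767.9 μs.

Δt = 5920 μs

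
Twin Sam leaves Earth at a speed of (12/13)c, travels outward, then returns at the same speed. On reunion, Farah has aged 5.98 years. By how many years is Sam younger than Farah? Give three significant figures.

Δt − τ = 3.68 years

γ = 1/√(1 − (12/13)²) = 13/5 = 2.600
Sam's elapsed proper time: τ = 5.98/2.600 = 2.300 years.
Age gap = Δt − τ = 5.98 − 2.300 years.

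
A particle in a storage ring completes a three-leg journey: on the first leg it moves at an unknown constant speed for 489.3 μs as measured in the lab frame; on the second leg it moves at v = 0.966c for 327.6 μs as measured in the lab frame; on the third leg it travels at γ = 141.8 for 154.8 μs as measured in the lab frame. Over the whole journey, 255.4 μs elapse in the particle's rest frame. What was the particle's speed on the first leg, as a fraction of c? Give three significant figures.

β = 0.938

Leg 1: speed unknown; τ_1 = 489.3/γ_1.
Leg 2: γ = 1/√(1 − 0.966²) = 1/√0.06684 = 3.868; τ_2 = 327.6/3.868 = 84.70 μs.
Leg 3: γ = 141.8; τ_3 = 154.8/141.8 = 1.092 μs.
Total proper time: τ_1 + 84.70 + 1.092 = 255.4, so τ_1 = 255.4 − 85.79 = 169.6 μs.
γ_1 = 489.3/169.6 = 2.885; β = √(1 − 1/γ²) = √0.8798.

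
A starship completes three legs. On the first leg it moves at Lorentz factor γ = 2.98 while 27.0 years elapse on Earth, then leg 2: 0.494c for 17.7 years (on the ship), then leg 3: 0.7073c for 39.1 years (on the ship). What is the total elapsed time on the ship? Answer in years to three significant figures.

Leg 1: γ = 2.98; τ_1 = 27.0/2.980 = 9.060 years.
Leg 2: 17.7 years is already measured on the ship.
Leg 3: 39.1 years is already measured on the ship.
Total: 9.060 + 17.70 + 39.10 years.

τ = 65.9 years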